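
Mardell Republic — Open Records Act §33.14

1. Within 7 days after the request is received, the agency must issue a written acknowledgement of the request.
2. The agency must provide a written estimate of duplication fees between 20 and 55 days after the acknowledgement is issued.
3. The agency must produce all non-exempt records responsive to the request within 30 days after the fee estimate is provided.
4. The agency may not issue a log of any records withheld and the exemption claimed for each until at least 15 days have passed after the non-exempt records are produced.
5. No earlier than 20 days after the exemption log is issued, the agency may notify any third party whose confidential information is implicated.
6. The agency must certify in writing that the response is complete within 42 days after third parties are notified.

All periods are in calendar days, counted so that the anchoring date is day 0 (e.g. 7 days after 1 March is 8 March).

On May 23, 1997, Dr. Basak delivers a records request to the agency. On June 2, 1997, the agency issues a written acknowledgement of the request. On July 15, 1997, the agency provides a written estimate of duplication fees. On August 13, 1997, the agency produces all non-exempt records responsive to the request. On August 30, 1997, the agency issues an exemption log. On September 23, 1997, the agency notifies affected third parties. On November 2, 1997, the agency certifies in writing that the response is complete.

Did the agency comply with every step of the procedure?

Step 1: 7 days after May 23, 1997 (when the request is received) is May 30, 1997; not done until June 2, 1997, 3 days after the deadline.
That is the first point of non-compliance.

No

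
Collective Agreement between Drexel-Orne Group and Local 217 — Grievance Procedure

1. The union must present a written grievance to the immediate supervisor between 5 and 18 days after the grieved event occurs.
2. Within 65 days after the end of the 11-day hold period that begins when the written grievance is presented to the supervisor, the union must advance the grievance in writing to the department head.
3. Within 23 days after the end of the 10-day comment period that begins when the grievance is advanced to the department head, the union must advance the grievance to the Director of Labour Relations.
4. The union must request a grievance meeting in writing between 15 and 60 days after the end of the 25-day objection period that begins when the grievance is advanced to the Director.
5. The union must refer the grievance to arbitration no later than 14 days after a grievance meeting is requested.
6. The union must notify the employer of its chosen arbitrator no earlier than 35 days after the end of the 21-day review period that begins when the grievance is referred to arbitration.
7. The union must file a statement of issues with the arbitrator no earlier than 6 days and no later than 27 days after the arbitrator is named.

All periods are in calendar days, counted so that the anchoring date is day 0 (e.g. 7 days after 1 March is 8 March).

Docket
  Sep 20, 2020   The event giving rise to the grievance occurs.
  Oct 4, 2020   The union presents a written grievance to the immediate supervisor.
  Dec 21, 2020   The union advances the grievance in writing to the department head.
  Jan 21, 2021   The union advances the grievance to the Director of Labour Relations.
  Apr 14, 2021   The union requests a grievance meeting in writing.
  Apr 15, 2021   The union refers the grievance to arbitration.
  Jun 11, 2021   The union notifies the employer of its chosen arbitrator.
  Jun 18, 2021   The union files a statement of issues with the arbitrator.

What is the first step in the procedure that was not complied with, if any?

Step 2

Step 1: the window is 5–18 days after Sep 20, 2020 (when the grieved event occurs), so Sep 25, 2020 through Oct 8, 2020; done Oct 4, 2020 — within the window.
Step 2: 65 days after Oct 15, 2020 (end of the 11-day hold period, which began when the written grievance is presented to the supervisor on Oct 4, 2020) is Dec 19, 2020; done Dec 21, 2020 — 2 days late.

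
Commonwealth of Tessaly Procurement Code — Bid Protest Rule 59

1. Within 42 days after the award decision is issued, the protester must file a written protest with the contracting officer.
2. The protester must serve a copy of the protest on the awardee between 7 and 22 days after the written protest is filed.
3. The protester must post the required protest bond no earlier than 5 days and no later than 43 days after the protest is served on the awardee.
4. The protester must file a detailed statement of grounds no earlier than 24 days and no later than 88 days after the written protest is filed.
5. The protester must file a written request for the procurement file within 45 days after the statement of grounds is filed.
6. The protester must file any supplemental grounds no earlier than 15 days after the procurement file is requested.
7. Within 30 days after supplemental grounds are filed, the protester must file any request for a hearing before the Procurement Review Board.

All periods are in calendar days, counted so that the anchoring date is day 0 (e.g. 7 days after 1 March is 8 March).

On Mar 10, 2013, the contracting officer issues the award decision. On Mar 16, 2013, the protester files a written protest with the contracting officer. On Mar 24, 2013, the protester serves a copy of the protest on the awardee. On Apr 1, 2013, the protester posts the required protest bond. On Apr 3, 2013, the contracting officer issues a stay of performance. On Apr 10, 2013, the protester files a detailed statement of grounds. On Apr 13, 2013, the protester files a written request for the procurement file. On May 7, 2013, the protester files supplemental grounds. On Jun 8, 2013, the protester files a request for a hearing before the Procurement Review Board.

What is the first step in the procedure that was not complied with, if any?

Step 7

Step 1: 42 days after Mar 10, 2013 (when the award decision is issued) is Apr 21, 2013; Mar 16, 2013 is within that limit.
Step 2: the window is 7–22 days after Mar 16, 2013 (when the written protest is filed), so Mar 23, 2013 through Apr 7, 2013; Mar 24, 2013 falls inside that range.
Step 3: the window is 5–43 days after Mar 24, 2013 (when the protest is served on the awardee), so Mar 29, 2013 through May 6, 2013; Apr 1, 2013 falls inside that range.
Step 4: the window is 24–88 days after Mar 16, 2013 (when the written protest is filed), so Apr 9, 2013 through Jun 12, 2013; done Apr 10, 2013, which is between those dates.
Step 5: 45 days after Apr 10, 2013 (when the statement of grounds is filed) is May 25, 2013; Apr 13, 2013 is within that limit.
Step 6: the earliest permitted date is 15 days after Apr 13, 2013 (when the procurement file is requested), i.e. Apr 28, 2013; done May 7, 2013, after the minimum wait.
Step 7: 30 days after May 7, 2013 (when supplemental grounds are filed) is Jun 6, 2013; Jun 8, 2013 misses that deadline by 2 days.
The procedure was therefore not followed at step 7.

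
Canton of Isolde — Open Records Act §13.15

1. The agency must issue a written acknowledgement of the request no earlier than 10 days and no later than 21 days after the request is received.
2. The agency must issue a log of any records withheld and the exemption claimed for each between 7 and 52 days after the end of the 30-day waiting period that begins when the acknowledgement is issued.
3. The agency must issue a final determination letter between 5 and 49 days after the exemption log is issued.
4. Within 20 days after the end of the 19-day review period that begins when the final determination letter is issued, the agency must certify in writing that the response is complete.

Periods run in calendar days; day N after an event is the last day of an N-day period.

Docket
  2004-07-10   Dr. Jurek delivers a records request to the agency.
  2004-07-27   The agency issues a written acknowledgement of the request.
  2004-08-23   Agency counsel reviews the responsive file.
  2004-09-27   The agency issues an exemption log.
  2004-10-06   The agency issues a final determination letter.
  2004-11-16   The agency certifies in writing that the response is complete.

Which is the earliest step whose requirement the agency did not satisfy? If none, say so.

Step 4

(1) the permitted window runs from 2004-07-10 + 10 = 2004-07-20 to 2004-07-10 + 21 = 2004-07-31; done 2004-07-27, which is between those dates.
(2) the permitted window runs from 2004-08-26 + 7 = 2004-09-02 to 2004-08-26 + 52 = 2004-10-17; 2004-09-27 falls inside that range.
(3) the permitted window runs from 2004-09-27 + 5 = 2004-10-02 to 2004-09-27 + 49 = 2004-11-15; 2004-10-06 falls inside that range.
(4) due by 2004-10-25 + 20 days = 2004-11-14; done 2004-11-16 — 2 days late.
The analysis stops there.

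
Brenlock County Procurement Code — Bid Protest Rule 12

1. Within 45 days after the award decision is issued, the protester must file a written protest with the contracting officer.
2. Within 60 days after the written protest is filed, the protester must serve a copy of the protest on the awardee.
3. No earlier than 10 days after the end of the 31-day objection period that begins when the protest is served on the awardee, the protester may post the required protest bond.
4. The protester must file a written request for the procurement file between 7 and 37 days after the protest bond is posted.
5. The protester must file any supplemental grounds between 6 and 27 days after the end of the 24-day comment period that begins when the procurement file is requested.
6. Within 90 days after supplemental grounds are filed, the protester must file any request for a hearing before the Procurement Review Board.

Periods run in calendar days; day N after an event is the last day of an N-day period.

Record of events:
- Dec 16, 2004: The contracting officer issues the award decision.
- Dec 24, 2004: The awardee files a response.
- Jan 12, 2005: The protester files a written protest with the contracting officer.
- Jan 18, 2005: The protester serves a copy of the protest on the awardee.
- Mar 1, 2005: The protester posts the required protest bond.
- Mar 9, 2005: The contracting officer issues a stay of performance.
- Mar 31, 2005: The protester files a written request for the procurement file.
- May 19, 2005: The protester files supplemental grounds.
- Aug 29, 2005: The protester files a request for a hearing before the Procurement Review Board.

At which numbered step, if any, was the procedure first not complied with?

Step 6

(1) due by Dec 16, 2004 + 45 days = Jan 30, 2005; done Jan 12, 2005 — timely.
(2) due by Jan 12, 2005 + 60 days = Mar 13, 2005; done Jan 18, 2005 — timely.
(3) permitted from Feb 18, 2005 + 10 days = Feb 28, 2005 onward; done Mar 1, 2005, after the minimum wait.
(4) the permitted window runs from Mar 1, 2005 + 7 = Mar 8, 2005 to Mar 1, 2005 + 37 = Apr 7, 2005; Mar 31, 2005 falls inside that range.
(5) the permitted window runs from Apr 24, 2005 + 6 = Apr 30, 2005 to Apr 24, 2005 + 27 = May 21, 2005; done May 19, 2005 — within the window.
(6) due by May 19, 2005 + 90 days = Aug 17, 2005; not done until Aug 29, 2005, 12 days after the deadline.
No need to go further; step 6 was not satisfied.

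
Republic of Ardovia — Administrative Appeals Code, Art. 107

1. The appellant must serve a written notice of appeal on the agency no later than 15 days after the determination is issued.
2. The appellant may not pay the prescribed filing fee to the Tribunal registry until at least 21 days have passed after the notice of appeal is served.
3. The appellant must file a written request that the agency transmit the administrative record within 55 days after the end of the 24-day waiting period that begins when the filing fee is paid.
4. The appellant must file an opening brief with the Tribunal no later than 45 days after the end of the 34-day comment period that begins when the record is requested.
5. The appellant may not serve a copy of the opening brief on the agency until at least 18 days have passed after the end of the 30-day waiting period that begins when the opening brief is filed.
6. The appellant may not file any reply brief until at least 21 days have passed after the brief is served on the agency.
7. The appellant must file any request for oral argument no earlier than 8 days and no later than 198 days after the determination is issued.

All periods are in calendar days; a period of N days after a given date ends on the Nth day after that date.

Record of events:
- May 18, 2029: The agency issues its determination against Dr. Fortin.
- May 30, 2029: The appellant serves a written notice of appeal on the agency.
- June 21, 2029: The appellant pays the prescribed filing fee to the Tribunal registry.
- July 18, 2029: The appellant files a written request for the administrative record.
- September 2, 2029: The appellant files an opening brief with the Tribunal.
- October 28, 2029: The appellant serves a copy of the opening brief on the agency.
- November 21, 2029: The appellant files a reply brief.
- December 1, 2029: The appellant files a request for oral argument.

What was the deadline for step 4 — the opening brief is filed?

October 5, 2029

The record is requested on July 18, 2029; the 34-day comment period therefore ends August 21, 2029, and step 4 runs from that date. 45 days after August 21, 2029 is October 5, 2029.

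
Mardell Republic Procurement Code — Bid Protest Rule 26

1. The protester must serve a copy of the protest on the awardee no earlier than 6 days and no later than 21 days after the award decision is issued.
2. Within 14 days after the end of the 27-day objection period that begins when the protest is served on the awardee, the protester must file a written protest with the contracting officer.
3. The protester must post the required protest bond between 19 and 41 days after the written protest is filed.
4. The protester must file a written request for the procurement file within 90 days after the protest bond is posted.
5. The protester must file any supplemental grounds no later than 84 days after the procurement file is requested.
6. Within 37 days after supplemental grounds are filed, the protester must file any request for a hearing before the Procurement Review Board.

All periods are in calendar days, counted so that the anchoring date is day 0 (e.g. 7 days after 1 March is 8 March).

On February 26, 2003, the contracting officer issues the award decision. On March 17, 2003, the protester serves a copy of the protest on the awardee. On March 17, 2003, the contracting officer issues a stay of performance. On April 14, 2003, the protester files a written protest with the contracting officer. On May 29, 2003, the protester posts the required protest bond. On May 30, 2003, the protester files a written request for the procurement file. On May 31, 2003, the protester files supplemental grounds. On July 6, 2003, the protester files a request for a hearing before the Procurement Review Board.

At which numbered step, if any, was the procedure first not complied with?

Step 1: the window is 6–21 days after February 26, 2003 (when the award decision is issued), so March 4, 2003 through March 19, 2003; done March 17, 2003, which is between those dates.
Step 2: 14 days after April 13, 2003 (end of the 27-day objection period, which began when the protest is served on the awardee on March 17, 2003) is April 27, 2003; completed April 14, 2003, before the deadline.
Step 3: the window is 19–41 days after April 14, 2003 (when the written protest is filed), so May 3, 2003 through May 25, 2003; done May 29, 2003 — 4 days after the window closed.

Step 3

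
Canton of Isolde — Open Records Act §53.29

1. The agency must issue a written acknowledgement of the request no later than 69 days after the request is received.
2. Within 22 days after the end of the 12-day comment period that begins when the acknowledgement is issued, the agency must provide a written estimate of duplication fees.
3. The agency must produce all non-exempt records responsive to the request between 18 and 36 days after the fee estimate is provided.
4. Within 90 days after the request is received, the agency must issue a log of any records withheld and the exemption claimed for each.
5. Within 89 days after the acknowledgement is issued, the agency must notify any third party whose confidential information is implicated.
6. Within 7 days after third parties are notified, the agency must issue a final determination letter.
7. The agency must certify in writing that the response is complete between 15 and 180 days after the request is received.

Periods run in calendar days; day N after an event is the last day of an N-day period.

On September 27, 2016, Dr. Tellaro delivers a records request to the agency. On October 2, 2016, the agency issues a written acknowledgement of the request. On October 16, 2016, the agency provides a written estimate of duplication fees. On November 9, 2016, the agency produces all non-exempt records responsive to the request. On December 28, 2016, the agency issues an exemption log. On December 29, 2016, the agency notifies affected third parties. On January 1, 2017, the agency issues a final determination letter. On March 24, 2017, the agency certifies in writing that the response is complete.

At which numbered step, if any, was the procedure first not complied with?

Step 4

Step 1: 69 days after September 27, 2016 (when the request is received) is December 5, 2016; October 2, 2016 is within that limit.
Step 2: 22 days after October 14, 2016 (end of the 12-day comment period, which began when the acknowledgement is issued on October 2, 2016) is November 5, 2016; done October 16, 2016 — timely.
Step 3: the window is 18–36 days after October 16, 2016 (when the fee estimate is provided), so November 3, 2016 through November 21, 2016; done November 9, 2016, which is between those dates.
Step 4: 90 days after September 27, 2016 (when the request is received) is December 26, 2016; December 28, 2016 misses that deadline by 2 days.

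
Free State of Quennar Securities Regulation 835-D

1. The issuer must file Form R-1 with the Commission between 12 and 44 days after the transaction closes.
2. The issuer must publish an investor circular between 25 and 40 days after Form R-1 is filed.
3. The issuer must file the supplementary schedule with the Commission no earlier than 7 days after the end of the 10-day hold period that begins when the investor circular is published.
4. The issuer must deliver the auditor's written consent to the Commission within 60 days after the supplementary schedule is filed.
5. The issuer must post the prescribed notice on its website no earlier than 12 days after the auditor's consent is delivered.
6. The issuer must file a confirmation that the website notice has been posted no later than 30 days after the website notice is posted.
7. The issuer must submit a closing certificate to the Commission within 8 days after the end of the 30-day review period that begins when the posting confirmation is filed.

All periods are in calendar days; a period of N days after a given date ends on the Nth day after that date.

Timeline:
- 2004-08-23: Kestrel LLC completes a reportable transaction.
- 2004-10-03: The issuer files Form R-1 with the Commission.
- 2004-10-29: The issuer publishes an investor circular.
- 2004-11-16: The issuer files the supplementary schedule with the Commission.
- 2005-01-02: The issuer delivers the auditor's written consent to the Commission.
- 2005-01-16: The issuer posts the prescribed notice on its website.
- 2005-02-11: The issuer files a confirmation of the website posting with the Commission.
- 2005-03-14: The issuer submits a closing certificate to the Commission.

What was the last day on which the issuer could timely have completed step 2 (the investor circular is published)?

2004-11-12

Step 2 runs from 2004-10-03, when Form R-1 is filed. The window is 25–40 days after 2004-10-03; it closes on 2004-11-12.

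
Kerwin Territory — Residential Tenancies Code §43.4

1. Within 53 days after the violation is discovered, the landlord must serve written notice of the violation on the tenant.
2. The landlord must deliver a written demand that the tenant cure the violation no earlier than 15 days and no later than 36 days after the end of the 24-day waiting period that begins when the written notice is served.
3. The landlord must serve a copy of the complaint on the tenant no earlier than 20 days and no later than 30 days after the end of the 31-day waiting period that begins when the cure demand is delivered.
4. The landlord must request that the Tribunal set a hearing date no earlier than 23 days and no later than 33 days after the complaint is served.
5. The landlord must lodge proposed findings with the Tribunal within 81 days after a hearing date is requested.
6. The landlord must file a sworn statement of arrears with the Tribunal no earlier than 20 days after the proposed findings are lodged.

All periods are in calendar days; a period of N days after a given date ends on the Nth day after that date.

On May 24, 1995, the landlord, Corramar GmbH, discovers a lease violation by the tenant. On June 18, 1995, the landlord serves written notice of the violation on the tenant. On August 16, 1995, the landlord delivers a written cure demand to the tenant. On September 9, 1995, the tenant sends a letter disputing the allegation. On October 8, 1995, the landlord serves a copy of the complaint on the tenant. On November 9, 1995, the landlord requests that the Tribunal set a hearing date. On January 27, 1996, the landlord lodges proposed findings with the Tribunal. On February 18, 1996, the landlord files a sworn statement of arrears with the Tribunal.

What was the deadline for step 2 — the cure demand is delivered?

August 17, 1995

The written notice is served on June 18, 1995; the 24-day waiting period therefore ends July 12, 1995, and step 2 runs from that date. The window is 15–36 days after July 12, 1995; it closes on August 17, 1995.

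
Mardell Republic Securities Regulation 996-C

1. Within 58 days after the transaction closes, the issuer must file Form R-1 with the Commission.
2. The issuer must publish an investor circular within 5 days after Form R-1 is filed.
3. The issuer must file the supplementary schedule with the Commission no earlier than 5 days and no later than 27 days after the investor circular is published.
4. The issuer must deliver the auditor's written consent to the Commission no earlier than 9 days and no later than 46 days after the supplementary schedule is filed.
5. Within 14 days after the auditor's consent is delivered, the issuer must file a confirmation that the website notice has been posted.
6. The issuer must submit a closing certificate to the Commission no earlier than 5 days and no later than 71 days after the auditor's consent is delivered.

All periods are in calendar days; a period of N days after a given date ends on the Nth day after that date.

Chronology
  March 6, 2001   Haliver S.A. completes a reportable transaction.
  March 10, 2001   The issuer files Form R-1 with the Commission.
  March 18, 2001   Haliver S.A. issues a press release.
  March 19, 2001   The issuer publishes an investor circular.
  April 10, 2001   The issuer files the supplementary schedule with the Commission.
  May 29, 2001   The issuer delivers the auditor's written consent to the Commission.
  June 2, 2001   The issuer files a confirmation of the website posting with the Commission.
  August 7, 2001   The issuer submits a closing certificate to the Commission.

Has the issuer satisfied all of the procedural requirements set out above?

No

Step 1: 58 days after March 6, 2001 (when the transaction closes) is May 3, 2001; completed March 10, 2001, before the deadline.
Step 2: 5 days after March 10, 2001 (when Form R-1 is filed) is March 15, 2001; not done until March 19, 2001, 4 days after the deadline.
The procedure was therefore not followed at step 2.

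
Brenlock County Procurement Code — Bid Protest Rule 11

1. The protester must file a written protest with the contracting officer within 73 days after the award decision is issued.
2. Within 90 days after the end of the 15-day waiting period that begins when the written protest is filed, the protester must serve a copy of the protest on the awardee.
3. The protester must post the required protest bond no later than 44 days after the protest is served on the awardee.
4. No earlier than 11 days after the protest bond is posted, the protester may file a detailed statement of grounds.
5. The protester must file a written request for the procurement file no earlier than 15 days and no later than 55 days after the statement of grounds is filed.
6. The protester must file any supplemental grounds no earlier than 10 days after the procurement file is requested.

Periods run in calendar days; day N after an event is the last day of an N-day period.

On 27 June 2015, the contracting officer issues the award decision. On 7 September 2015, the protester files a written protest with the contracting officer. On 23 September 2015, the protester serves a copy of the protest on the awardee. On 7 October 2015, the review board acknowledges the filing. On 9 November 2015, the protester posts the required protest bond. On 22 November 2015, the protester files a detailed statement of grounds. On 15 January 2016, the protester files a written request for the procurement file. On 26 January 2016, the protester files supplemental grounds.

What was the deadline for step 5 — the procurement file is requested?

16 January 2016

Step 5 runs from 22 November 2015, when the statement of grounds is filed. The window is 15–55 days after 22 November 2015; it closes on 16 January 2016.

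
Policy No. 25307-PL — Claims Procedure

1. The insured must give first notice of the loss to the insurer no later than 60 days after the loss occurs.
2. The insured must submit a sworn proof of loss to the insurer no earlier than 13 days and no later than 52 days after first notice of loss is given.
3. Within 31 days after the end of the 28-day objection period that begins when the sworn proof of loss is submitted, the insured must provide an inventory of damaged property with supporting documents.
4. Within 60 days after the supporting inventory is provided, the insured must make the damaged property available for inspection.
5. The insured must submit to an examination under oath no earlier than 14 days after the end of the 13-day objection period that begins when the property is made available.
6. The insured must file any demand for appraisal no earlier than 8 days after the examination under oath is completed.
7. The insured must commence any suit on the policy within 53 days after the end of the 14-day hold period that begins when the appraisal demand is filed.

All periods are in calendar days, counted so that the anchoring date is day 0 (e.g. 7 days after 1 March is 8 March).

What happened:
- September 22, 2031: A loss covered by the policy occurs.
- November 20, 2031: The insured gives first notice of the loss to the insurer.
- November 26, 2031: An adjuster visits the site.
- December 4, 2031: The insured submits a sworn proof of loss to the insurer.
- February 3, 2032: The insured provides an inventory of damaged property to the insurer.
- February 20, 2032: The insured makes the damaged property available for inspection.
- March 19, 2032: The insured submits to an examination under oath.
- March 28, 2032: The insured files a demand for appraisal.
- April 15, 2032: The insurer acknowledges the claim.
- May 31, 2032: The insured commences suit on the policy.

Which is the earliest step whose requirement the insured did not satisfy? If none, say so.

Step 1 — counting 60 days from September 22, 2031 (when the loss occurs) gives a deadline of November 21, 2031; November 20, 2031 is within that limit.
Step 2 — 13 and 52 days from November 20, 2031 (when first notice of loss is given) are December 3, 2031 and January 11, 2032 respectively; done December 4, 2031 — within the window.
Step 3 — counting 31 days from January 1, 2032 (end of the 28-day objection period, which began when the sworn proof of loss is submitted on December 4, 2031) gives a deadline of February 1, 2032; not done until February 3, 2032, 2 days after the deadline.

Step 3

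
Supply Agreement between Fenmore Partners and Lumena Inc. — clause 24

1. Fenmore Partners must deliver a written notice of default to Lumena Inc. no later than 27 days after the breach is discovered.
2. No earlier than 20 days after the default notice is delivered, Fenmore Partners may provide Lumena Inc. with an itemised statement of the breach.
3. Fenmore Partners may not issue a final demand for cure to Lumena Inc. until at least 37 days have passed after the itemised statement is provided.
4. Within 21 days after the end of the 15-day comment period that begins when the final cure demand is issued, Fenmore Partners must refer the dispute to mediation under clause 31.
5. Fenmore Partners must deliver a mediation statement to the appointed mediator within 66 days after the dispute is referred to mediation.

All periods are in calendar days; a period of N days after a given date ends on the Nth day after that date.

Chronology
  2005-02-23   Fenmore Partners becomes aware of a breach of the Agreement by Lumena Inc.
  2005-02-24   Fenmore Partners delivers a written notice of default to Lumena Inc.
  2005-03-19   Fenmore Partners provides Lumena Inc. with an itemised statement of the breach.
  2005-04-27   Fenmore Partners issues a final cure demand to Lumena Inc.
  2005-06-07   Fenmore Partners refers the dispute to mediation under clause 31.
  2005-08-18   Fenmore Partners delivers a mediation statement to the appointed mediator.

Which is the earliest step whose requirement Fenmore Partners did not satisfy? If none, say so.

(1) due by 2005-02-23 + 27 days = 2005-03-22; done 2005-02-24 — timely.
(2) permitted from 2005-02-24 + 20 days = 2005-03-16 onward; 2005-03-19 is on or after that date.
(3) permitted from 2005-03-19 + 37 days = 2005-04-25 onward; done 2005-04-27 — permitted.
(4) due by 2005-05-12 + 21 days = 2005-06-02; 2005-06-07 misses that deadline by 5 days.

Step 4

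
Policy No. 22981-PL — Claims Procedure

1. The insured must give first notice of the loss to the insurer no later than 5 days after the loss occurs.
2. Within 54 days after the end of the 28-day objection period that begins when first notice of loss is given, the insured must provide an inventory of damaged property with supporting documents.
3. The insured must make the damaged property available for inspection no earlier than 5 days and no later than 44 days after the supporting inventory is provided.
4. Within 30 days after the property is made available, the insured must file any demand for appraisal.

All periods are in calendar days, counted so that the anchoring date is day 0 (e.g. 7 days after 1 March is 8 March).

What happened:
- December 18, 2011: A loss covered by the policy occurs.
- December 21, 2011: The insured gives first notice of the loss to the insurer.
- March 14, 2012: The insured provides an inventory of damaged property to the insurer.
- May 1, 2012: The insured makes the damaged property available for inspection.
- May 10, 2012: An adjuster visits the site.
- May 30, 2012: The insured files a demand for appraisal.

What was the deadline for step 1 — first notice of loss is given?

Step 1 runs from December 18, 2011, when the loss occurs. 5 days after December 18, 2011 is December 23, 2011.

December 23, 2011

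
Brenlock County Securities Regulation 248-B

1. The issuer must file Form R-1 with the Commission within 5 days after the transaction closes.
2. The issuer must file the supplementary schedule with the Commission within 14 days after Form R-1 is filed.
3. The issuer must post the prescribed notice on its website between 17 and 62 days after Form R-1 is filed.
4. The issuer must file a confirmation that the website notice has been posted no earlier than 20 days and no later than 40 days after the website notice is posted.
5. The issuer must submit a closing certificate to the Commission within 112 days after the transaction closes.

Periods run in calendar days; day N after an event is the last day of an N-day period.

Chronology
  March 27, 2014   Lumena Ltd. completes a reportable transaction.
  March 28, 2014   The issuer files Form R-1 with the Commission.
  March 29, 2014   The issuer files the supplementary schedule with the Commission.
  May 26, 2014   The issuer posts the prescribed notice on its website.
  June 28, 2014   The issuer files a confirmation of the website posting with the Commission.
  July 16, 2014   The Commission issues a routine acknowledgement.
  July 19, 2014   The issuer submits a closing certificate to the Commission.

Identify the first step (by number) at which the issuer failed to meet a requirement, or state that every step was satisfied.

Step 5

Step 1: 5 days after March 27, 2014 (when the transaction closes) is April 1, 2014; completed March 28, 2014, before the deadline.
Step 2: 14 days after March 28, 2014 (when Form R-1 is filed) is April 11, 2014; March 29, 2014 is within that limit.
Step 3: the window is 17–62 days after March 28, 2014 (when Form R-1 is filed), so April 14, 2014 through May 29, 2014; May 26, 2014 falls inside that range.
Step 4: the window is 20–40 days after May 26, 2014 (when the website notice is posted), so June 15, 2014 through July 5, 2014; June 28, 2014 falls inside that range.
Step 5: 112 days after March 27, 2014 (when the transaction closes) is July 17, 2014; not done until July 19, 2014, 2 days after the deadline.
Later steps need not be reached.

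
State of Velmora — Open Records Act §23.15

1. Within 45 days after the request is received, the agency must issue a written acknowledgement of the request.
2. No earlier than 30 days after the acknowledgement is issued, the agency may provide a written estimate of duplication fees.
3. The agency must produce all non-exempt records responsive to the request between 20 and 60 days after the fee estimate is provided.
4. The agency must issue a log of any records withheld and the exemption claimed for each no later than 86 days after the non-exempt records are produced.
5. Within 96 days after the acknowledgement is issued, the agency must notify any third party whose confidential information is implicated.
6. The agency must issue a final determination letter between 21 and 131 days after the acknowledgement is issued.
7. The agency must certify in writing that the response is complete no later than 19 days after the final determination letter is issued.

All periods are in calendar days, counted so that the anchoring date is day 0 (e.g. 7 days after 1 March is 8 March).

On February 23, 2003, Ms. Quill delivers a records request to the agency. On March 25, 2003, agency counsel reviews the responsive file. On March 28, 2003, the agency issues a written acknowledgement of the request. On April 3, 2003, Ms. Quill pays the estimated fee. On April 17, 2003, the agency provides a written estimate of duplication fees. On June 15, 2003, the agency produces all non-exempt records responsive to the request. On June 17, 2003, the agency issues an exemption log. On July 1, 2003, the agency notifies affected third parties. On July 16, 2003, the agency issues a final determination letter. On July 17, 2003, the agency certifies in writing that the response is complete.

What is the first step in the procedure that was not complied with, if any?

(1) due by February 23, 2003 + 45 days = April 9, 2003; done March 28, 2003 — timely.
(2) permitted from March 28, 2003 + 30 days = April 27, 2003 onward; acted on April 17, 2003, 10 days prematurely.

Step 2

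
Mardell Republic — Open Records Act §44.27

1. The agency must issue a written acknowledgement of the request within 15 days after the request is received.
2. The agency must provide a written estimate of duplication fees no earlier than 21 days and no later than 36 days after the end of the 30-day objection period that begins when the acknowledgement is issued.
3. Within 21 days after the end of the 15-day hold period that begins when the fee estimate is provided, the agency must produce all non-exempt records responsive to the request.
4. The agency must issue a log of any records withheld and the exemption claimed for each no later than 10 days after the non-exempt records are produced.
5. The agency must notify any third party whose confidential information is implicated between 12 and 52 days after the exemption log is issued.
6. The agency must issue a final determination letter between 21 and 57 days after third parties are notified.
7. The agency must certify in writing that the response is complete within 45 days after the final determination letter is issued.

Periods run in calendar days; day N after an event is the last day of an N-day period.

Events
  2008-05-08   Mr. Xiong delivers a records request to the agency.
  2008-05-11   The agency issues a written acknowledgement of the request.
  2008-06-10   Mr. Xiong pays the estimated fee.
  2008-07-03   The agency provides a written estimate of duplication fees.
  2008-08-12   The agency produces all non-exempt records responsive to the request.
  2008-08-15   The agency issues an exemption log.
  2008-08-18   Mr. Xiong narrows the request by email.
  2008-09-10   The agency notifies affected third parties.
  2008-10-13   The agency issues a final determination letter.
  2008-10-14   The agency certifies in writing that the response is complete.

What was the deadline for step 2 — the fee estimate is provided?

2008-07-16

The acknowledgement is issued on 2008-05-11; the 30-day objection period therefore ends 2008-06-10, and step 2 runs from that date. The window is 21–36 days after 2008-06-10; it closes on 2008-07-16.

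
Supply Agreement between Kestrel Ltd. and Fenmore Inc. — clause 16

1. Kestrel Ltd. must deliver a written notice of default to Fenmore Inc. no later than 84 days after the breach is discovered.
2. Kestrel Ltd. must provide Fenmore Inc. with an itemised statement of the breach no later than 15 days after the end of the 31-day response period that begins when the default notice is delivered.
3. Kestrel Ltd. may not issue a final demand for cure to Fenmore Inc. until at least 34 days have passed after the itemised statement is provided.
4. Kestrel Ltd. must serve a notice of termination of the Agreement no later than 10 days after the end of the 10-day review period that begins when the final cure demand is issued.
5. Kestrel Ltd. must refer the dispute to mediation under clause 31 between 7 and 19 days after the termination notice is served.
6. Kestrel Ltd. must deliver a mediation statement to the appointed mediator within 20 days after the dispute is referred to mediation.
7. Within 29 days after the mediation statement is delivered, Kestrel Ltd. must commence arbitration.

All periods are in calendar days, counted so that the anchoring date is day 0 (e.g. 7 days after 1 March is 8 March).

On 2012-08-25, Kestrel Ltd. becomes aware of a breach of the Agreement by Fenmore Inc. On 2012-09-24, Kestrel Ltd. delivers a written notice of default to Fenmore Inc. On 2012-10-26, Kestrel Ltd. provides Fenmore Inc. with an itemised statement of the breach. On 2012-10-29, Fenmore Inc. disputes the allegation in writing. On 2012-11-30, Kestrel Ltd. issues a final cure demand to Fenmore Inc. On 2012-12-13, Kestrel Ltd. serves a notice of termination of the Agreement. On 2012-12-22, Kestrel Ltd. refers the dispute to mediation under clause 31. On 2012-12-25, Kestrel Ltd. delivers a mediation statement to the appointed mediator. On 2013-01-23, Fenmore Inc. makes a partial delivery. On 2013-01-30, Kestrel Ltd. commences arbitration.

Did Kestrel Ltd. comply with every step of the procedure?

Step 1 — counting 84 days from 2012-08-25 (when the breach is discovered) gives a deadline of 2012-11-17; done 2012-09-24 — timely.
Step 2 — counting 15 days from 2012-10-25 (end of the 31-day response period, which began when the default notice is delivered on 2012-09-24) gives a deadline of 2012-11-09; completed 2012-10-26, before the deadline.
Step 3 — must wait 34 days from 2012-10-26 (when the itemised statement is provided), so not before 2012-11-29; 2012-11-30 is on or after that date.
Step 4 — counting 10 days from 2012-12-10 (end of the 10-day review period, which began when the final cure demand is issued on 2012-11-30) gives a deadline of 2012-12-20; 2012-12-13 is within that limit.
Step 5 — 7 and 19 days from 2012-12-13 (when the termination notice is served) are 2012-12-20 and 2013-01-01 respectively; done 2012-12-22, which is between those dates.
Step 6 — counting 20 days from 2012-12-22 (when the dispute is referred to mediation) gives a deadline of 2013-01-11; completed 2012-12-25, before the deadline.
Step 7 — counting 29 days from 2012-12-25 (when the mediation statement is delivered) gives a deadline of 2013-01-23; 2013-01-30 misses that deadline by 7 days.

No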